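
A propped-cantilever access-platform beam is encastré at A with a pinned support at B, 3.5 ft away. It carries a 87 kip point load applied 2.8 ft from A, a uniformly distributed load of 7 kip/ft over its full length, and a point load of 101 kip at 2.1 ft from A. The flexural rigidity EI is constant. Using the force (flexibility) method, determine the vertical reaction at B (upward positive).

Remove the prop at B; the released (primary) structure is a cantilever built in at A.
Primary-structure tip deflection at B by superposition:
  point load 87 at a = 2.8: Pa²(3L − a)/(6EI) = 875.3/EI
  UDL 7: wL⁴/(8EI) = 131.3/EI
  point load 101 at a = 2.1: Pa²(3L − a)/(6EI) = 623.6/EI
  δ_0 = 1630/EI
Tip deflection under a unit load at B: L³/(3EI) = 14.29/EI.
Compatibility at B: δ_0 − R_B·δ_{BB} = 0, so R_B = 1630/14.29 = 114.1 kip.

R_B = 114.1 kip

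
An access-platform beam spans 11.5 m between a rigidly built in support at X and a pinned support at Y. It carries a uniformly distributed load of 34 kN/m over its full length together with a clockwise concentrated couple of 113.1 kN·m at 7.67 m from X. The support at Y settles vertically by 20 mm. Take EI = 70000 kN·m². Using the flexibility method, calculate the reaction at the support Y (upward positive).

Take the reaction at Y as the redundant and release it; the primary structure is a cantilever fixed at X.
Downward deflection at the released point Y due to the loads:
  UDL 34: wL⁴/(8EI) = 74333/EI
  clockwise couple 113.1 at a = 7.67: M₀a(2L − a)/(2EI) = 6649/EI
  δ_0 = 80982/EI
Flexibility coefficient — unit upward force at Y: δ_{YY} = L³/(3EI) = 507/EI.
With EI = 70000 kN·m²: δ_0 = 1.1569 m and δ_{YY} = 0.007242 m/kN.
Compatibility — the beam at Y must follow the support down by 0.02 m: δ_0 − R_Y·δ_{YY} = 0.02, so R_Y = (1.1569 − 0.02)/0.007242 = 157 kN.

R_Y = 157 kN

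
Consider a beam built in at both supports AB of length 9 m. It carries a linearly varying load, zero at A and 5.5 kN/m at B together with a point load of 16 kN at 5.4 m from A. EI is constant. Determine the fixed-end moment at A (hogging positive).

M_A = 28.67 kN·m

Release both end moments; the primary structure is a simply-supported span AB with redundants M_A and M_B.
End rotations of the released simple span under the applied load (×1/EI):
  at A: triangular load, peak 5.5: 7w₀L³/(360EI) = 77.96/EI
  at B: triangular load, peak 5.5: w₀L³/(45EI) = 89.1/EI
  at A: point load 16 at a = 5.4: Pab(L + b)/(6LEI) = 72.58/EI
  at B: point load 16 at a = 5.4: Pab(L + a)/(6LEI) = 82.94/EI
  θ_A0 = 150.5/EI,  θ_B0 = 172/EI
Flexibility coefficients: a unit moment at one end gives L/(3EI) there and L/(6EI) at the far end, so f₁₁ = f₂₂ = 3/EI and f₁₂ = f₂₁ = 1.5/EI.
Compatibility — zero rotation at each built-in end:
  3 M_A + 1.5 M_B = 150.5
  1.5 M_A + 3 M_B = 172
Solving the pair gives M_A = 28.67 kN·m and M_B = 43.01 kN·m (hogging).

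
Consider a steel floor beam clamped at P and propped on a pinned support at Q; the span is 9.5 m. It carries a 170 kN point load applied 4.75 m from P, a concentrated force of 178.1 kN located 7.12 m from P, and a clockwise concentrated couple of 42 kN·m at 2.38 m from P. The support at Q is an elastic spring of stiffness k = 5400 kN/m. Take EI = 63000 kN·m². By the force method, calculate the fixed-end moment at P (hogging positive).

M_P = 578.7 kN·m

Release the roller at Q. Primary structure: cantilever fixed at P.
Free-end deflection of the primary structure under the applied loading (downward +):
  point load 170 at a = 4.75: Pa²(3L − a)/(6EI) = 15183/EI
  point load 178.1 at a = 7.12: Pa²(3L − a)/(6EI) = 32172/EI
  clockwise couple 42 at a = 2.38: M₀a(2L − a)/(2EI) = 830.7/EI
  δ_0 = 48186/EI
Tip deflection under a unit load at Q: L³/(3EI) = 285.8/EI.
With EI = 63000 kN·m²: δ_0 = 0.76485 m and δ_{QQ} = 0.004536 m/kN.
Compatibility — the spring shortens by R_Q/k under the reaction it provides: δ_0 − R_Q·δ_{QQ} = R_Q/k. With 1/k = 0.000185 m/kN, R_Q = δ_0 / (δ_{QQ} + 1/k) = 0.76485 / (0.004536 + 0.000185) = 162 kN.
Moment equilibrium about P: M_P = Σ(load moments about P) − R_Q·L = 2118 − 162×9.5 = 578.7 kN·m.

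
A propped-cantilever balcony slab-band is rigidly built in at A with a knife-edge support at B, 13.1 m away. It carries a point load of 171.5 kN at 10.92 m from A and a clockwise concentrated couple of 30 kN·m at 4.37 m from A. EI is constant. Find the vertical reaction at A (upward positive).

Take the reaction at B as the redundant and release it; the primary structure is a cantilever fixed at A.
Primary-structure tip deflection at B by superposition:
  point load 171.5 at a = 10.92: Pa²(3L − a)/(6EI) = 96732/EI
  clockwise couple 30 at a = 4.37: M₀a(2L − a)/(2EI) = 1431/EI
  δ_0 = 98163/EI
Tip deflection under a unit load at B: L³/(3EI) = 749.4/EI.
Compatibility at B: δ_0 − R_B·δ_{BB} = 0, so R_B = 98163/749.4 = 131 kN.
Vertical equilibrium: R_A = ΣP − R_B = 171.5 − 131 = 40.5 kN.

R_A = 40.5 kN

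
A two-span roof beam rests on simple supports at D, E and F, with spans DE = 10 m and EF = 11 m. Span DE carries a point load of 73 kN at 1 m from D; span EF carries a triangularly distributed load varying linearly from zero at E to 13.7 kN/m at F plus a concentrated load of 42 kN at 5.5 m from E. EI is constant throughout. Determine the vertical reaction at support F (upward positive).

Take M_E as the redundant. Released structure: two simple spans DE and EF with a hinge at E.
Discontinuity in slope at E on the released structure — sum the simple-span end rotations:
  span DE: point load 73 at a = 1: Pab(L + a)/(6LEI) = 120.5/EI
  span EF: triangular load, peak 13.7: 7w₀L³/(360EI) = 354.6/EI
  span EF: point load 42 at a = 5.5: Pab(L + b)/(6LEI) = 317.6/EI
  relative rotation θ_0 = (120.5 + 672.2)/EI = 792.6/EI
A unit hogging moment at E produces rotation L₁/(3EI) + L₂/(3EI) = 7/EI.
Compatibility: M_E·(L₁+L₂)/(3EI) = θ_0, giving M_E = 113.2 kN·m (hogging).
Span EF, ΣM about F: R_E^{EF}·11 = 507.3 + 113.2, so R_E^{EF} = 56.41 kN and R_F = 117.3 − 56.41 = 60.94 kN.

R_F = 60.94 kN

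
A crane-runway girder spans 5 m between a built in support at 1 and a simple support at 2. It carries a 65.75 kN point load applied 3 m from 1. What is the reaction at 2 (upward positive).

R_2 = 28.4 kN

Release the roller at 2. Primary structure: cantilever fixed at 1.
Primary-structure tip deflection at 2 by superposition:
  point load 65.75 at a = 3: Pa²(3L − a)/(6EI) = 1184/EI
Flexibility coefficient — unit upward force at 2: δ_{22} = L³/(3EI) = 41.67/EI.
The prop prevents deflection at 2: R_2 = δ_0/δ_{22} = 1184/41.67 = 28.4 kN.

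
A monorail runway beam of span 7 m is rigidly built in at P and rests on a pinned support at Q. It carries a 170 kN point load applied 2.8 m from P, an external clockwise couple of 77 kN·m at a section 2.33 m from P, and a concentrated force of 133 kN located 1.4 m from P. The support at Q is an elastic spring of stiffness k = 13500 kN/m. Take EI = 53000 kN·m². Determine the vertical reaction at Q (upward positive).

R_Q = 50.24 kN

Remove the prop at Q; the released (primary) structure is a cantilever built in at P.
Free-end deflection of the primary structure under the applied loading (downward +):
  point load 170 at a = 2.8: Pa²(3L − a)/(6EI) = 4043/EI
  clockwise couple 77 at a = 2.33: M₀a(2L − a)/(2EI) = 1047/EI
  point load 133 at a = 1.4: Pa²(3L − a)/(6EI) = 851.6/EI
  δ_0 = 5941/EI
Flexibility coefficient — unit upward force at Q: δ_{QQ} = L³/(3EI) = 114.3/EI.
With EI = 53000 kN·m²: δ_0 = 0.1121 m and δ_{QQ} = 0.002157 m/kN.
Compatibility — the spring shortens by R_Q/k under the reaction it provides: δ_0 − R_Q·δ_{QQ} = R_Q/k. With 1/k = 0.000074 m/kN, R_Q = δ_0 / (δ_{QQ} + 1/k) = 0.1121 / (0.002157 + 0.000074) = 50.24 kN.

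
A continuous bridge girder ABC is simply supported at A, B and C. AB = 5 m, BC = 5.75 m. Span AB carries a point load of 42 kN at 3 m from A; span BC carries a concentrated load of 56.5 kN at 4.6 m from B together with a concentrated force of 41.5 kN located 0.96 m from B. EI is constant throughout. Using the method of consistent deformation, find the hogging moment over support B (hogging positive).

M_B = 51.71 kN·m

Take M_B as the redundant. Released structure: two simple spans AB and BC with a hinge at B.
End slopes at the hinge B, treating each span as simply supported:
  span AB: point load 42 at a = 3: Pab(L + a)/(6LEI) = 67.2/EI
  span BC: point load 56.5 at a = 4.6: Pab(L + b)/(6LEI) = 59.78/EI
  span BC: point load 41.5 at a = 0.96: Pab(L + b)/(6LEI) = 58.3/EI
  relative rotation θ_0 = (67.2 + 118.1)/EI = 185.3/EI
A unit hogging moment at B produces rotation L₁/(3EI) + L₂/(3EI) = 3.583/EI.
Slope continuity at B: θ_0 = M_B·3.583/EI, so M_B = 185.3/3.583 = 51.71 kN·m (hogging).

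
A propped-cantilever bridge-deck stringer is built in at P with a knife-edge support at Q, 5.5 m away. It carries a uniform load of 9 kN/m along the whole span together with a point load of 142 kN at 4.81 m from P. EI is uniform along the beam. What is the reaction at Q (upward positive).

Remove the prop at Q; the released (primary) structure is a cantilever built in at P.
Free-end deflection of the primary structure under the applied loading (downward +):
  UDL 9: wL⁴/(8EI) = 1029/EI
  point load 142 at a = 4.81: Pa²(3L − a)/(6EI) = 6401/EI
  δ_0 = 7430/EI
Flexibility coefficient — unit upward force at Q: δ_{QQ} = L³/(3EI) = 55.46/EI.
Compatibility at Q: δ_0 − R_Q·δ_{QQ} = 0, so R_Q = 7430/55.46 = 134 kN.

R_Q = 134 kN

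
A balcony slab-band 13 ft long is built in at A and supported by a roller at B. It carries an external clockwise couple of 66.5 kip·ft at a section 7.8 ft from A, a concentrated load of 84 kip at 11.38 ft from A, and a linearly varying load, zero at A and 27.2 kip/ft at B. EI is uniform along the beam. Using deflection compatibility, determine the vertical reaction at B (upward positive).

Release the roller at B. Primary structure: cantilever fixed at A.
Deflection at B on the released cantilever, summing each load's contribution:
  clockwise couple 66.5 at a = 7.8: M₀a(2L − a)/(2EI) = 4720/EI
  point load 84 at a = 11.38: Pa²(3L − a)/(6EI) = 50077/EI
  triangular load, peak 27.2 at the free end: 11w₀L⁴/(120EI) = 71212/EI
  δ_0 = 126009/EI
Flexibility coefficient — unit upward force at B: δ_{BB} = L³/(3EI) = 732.3/EI.
Compatibility at B: δ_0 − R_B·δ_{BB} = 0, so R_B = 126009/732.3 = 172.1 kip.

R_B = 172.1 kip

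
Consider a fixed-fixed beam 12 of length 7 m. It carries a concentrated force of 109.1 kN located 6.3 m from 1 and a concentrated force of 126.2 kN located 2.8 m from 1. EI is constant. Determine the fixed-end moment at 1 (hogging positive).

Release both end moments; the primary structure is a simply-supported span 12 with redundants M_1 and M_2.
Simple-span end rotations at 1 and 2 under the given loads:
  at 1: point load 109.1 at a = 6.3: Pab(L + b)/(6LEI) = 88.21/EI
  at 2: point load 109.1 at a = 6.3: Pab(L + a)/(6LEI) = 152.4/EI
  at 1: point load 126.2 at a = 2.8: Pab(L + b)/(6LEI) = 395.8/EI
  at 2: point load 126.2 at a = 2.8: Pab(L + a)/(6LEI) = 346.3/EI
  θ_10 = 484/EI,  θ_20 = 498.7/EI
Flexibility coefficients: a unit moment at one end gives L/(3EI) there and L/(6EI) at the far end, so f₁₁ = f₂₂ = 2.333/EI and f₁₂ = f₂₁ = 1.167/EI.
Compatibility — zero rotation at each built-in end:
  2.333 M_1 + 1.167 M_2 = 484
  1.167 M_1 + 2.333 M_2 = 498.7
Solving the pair gives M_1 = 134.1 kN·m and M_2 = 146.7 kN·m (hogging).

M_1 = 134.1 kN·m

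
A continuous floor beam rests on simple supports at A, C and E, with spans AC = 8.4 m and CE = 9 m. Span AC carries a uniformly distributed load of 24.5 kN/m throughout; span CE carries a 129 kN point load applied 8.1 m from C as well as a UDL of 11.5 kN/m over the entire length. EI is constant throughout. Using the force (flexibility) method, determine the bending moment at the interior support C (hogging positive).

Release continuity at C by inserting a hinge; the redundant is the internal moment M_C. The primary structure is two simply-supported spans AC and CE.
End slopes at the hinge C, treating each span as simply supported:
  span AC: UDL 24.5: wL³/(24EI) = 605.1/EI
  span CE: point load 129 at a = 8.1: Pab(L + b)/(6LEI) = 172.4/EI
  span CE: UDL 11.5: wL³/(24EI) = 349.3/EI
  relative rotation θ_0 = (605.1 + 521.7)/EI = 1127/EI
A unit hogging moment at C produces rotation L₁/(3EI) + L₂/(3EI) = 5.8/EI.
Compatibility: M_C·(L₁+L₂)/(3EI) = θ_0, giving M_C = 194.3 kN·m (hogging).

M_C = 194.3 kN·m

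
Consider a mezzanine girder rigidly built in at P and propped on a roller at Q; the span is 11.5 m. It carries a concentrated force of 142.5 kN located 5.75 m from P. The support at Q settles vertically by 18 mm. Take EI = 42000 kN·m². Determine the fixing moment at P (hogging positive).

Release the roller at Q. Primary structure: cantilever fixed at P.
Free-end deflection of the primary structure under the applied loading (downward +):
  point load 142.5 at a = 5.75: Pa²(3L − a)/(6EI) = 22575/EI
Flexibility coefficient — unit upward force at Q: δ_{QQ} = L³/(3EI) = 507/EI.
With EI = 42000 kN·m²: δ_0 = 0.53751 m and δ_{QQ} = 0.01207 m/kN.
Compatibility — the beam at Q must follow the support down by 0.018 m: δ_0 − R_Q·δ_{QQ} = 0.018, so R_Q = (0.53751 − 0.018)/0.01207 = 43.04 kN.
Moment equilibrium about P: M_P = Σ(load moments about P) − R_Q·L = 819.4 − 43.04×11.5 = 324.4 kN·m.

M_P = 324.4 kN·m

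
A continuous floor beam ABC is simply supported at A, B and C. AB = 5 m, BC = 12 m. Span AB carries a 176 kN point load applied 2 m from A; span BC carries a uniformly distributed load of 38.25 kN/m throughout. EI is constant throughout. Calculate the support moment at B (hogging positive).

M_B = 529.5 kN·m

Take M_B as the redundant. Released structure: two simple spans AB and BC with a hinge at B.
End slopes at the hinge B, treating each span as simply supported:
  span AB: point load 176 at a = 2: Pab(L + a)/(6LEI) = 246.4/EI
  span BC: UDL 38.25: wL³/(24EI) = 2754/EI
  relative rotation θ_0 = (246.4 + 2754)/EI = 3000/EI
A unit hogging moment at B produces rotation L₁/(3EI) + L₂/(3EI) = 5.667/EI.
Compatibility: M_B·(L₁+L₂)/(3EI) = θ_0, giving M_B = 529.5 kN·m (hogging).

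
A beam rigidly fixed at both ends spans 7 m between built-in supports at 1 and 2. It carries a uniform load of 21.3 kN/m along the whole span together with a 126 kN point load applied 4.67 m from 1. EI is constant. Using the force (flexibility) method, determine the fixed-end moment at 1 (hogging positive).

Take the two fixed-end moments M_1, M_2 as redundants; the released structure is the simple span 12.
Simple-span end rotations at 1 and 2 under the given loads:
  at 1: UDL 21.3: wL³/(24EI) = 304.4/EI
  at 2: UDL 21.3: wL³/(24EI) = 304.4/EI
  at 1: point load 126 at a = 4.67: Pab(L + b)/(6LEI) = 304.6/EI
  at 2: point load 126 at a = 4.67: Pab(L + a)/(6LEI) = 380.9/EI
  θ_10 = 609/EI,  θ_20 = 685.4/EI
Flexibility coefficients: a unit moment at one end gives L/(3EI) there and L/(6EI) at the far end, so f₁₁ = f₂₂ = 2.333/EI and f₁₂ = f₂₁ = 1.167/EI.
Compatibility — zero rotation at each built-in end:
  2.333 M_1 + 1.167 M_2 = 609
  1.167 M_1 + 2.333 M_2 = 685.4
Solving the pair gives M_1 = 152.2 kN·m and M_2 = 217.6 kN·m (hogging).

M_1 = 152.2 kN·m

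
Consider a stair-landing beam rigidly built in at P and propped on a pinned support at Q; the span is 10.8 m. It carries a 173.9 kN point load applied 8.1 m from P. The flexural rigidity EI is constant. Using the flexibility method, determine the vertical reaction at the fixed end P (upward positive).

Release the roller at Q. Primary structure: cantilever fixed at P.
Deflection at Q on the released cantilever, summing each load's contribution:
  point load 173.9 at a = 8.1: Pa²(3L − a)/(6EI) = 46209/EI
Tip deflection under a unit load at Q: L³/(3EI) = 419.9/EI.
The prop prevents deflection at Q: R_Q = δ_0/δ_{QQ} = 46209/419.9 = 110 kN.
Vertical equilibrium: R_P = ΣP − R_Q = 173.9 − 110 = 63.85 kN.

R_P = 63.85 kN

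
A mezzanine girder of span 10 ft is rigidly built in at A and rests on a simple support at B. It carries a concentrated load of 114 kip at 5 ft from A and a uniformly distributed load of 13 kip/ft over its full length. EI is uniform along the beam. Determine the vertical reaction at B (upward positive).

Release the roller at B. Primary structure: cantilever fixed at A.
Primary-structure tip deflection at B by superposition:
  point load 114 at a = 5: Pa²(3L − a)/(6EI) = 11875/EI
  UDL 13: wL⁴/(8EI) = 16250/EI
  δ_0 = 28125/EI
Tip deflection under a unit load at B: L³/(3EI) = 333.3/EI.
Compatibility at B: δ_0 − R_B·δ_{BB} = 0, so R_B = 28125/333.3 = 84.38 kip.

R_B = 84.38 kip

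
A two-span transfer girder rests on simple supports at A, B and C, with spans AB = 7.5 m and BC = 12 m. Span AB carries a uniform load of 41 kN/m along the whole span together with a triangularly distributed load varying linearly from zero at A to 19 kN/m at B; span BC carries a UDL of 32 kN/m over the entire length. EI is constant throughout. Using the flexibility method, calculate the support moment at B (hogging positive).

Insert a hinge at B; M_B is the redundant, and each span becomes simply supported.
Rotations at B on the released spans (each span's end-slope, ×1/EI):
  span AB: UDL 41: wL³/(24EI) = 720.7/EI
  span AB: triangular load, peak 19: w₀L³/(45EI) = 178.1/EI
  span BC: UDL 32: wL³/(24EI) = 2304/EI
  relative rotation θ_0 = (898.8 + 2304)/EI = 3203/EI
A unit hogging moment at B produces rotation L₁/(3EI) + L₂/(3EI) = 6.5/EI.
Slope continuity at B: θ_0 = M_B·6.5/EI, so M_B = 3203/6.5 = 492.7 kN·m (hogging).

M_B = 492.7 kN·m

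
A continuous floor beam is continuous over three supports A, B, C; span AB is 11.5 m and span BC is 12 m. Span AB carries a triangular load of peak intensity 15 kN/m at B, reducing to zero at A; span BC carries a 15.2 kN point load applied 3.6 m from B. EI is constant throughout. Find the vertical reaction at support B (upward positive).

Take M_B as the redundant. Released structure: two simple spans AB and BC with a hinge at B.
End slopes at the hinge B, treating each span as simply supported:
  span AB: triangular load, peak 15: w₀L³/(45EI) = 507/EI
  span BC: point load 15.2 at a = 3.6: Pab(L + b)/(6LEI) = 130.2/EI
  relative rotation θ_0 = (507 + 130.2)/EI = 637.2/EI
A unit hogging moment at B produces rotation L₁/(3EI) + L₂/(3EI) = 7.833/EI.
Slope continuity at B: θ_0 = M_B·7.833/EI, so M_B = 637.2/7.833 = 81.34 kN·m (hogging).
Span AB, ΣM about A with M_B applied at B: R_B^{AB}·11.5 = 661.2 + 81.34, so R_B^{AB} = 64.57 kN and R_A = 86.25 − 64.57 = 21.68 kN.
Span BC, ΣM about C: R_B^{BC}·12 = 127.7 + 81.34, so R_B^{BC} = 17.42 kN and R_C = 15.2 − 17.42 = -2.219 kN.
R_B = 64.57 + 17.42 = 81.99 kN.

R_B = 81.99 kN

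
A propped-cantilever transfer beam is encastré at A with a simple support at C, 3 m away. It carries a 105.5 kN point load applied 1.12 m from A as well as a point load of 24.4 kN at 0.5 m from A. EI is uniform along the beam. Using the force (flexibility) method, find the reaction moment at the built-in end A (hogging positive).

M_A = 69.54 kN·m

Remove the prop at C; the released (primary) structure is a cantilever built in at A.
Deflection at C on the released cantilever, summing each load's contribution:
  point load 105.5 at a = 1.12: Pa²(3L − a)/(6EI) = 173.8/EI
  point load 24.4 at a = 0.5: Pa²(3L − a)/(6EI) = 8.642/EI
  δ_0 = 182.4/EI
Flexibility coefficient — unit upward force at C: δ_{CC} = L³/(3EI) = 9/EI.
The prop prevents deflection at C: R_C = δ_0/δ_{CC} = 182.4/9 = 20.27 kN.
Moment equilibrium about A: M_A = Σ(load moments about A) − R_C·L = 130.4 − 20.27×3 = 69.54 kN·m.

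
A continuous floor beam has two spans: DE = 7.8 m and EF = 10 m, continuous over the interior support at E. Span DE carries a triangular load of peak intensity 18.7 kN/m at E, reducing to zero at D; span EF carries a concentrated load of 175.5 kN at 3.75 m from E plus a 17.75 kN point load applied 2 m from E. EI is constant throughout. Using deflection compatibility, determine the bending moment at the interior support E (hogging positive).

Release continuity at E by inserting a hinge; the redundant is the internal moment M_E. The primary structure is two simply-supported spans DE and EF.
Discontinuity in slope at E on the released structure — sum the simple-span end rotations:
  span DE: triangular load, peak 18.7: w₀L³/(45EI) = 197.2/EI
  span EF: point load 175.5 at a = 3.75: Pab(L + b)/(6LEI) = 1114/EI
  span EF: point load 17.75 at a = 2: Pab(L + b)/(6LEI) = 85.2/EI
  relative rotation θ_0 = (197.2 + 1199)/EI = 1396/EI
A unit hogging moment at E produces rotation L₁/(3EI) + L₂/(3EI) = 5.933/EI.
Compatibility: M_E·(L₁+L₂)/(3EI) = θ_0, giving M_E = 235.4 kN·m (hogging).

M_E = 235.4 kN·m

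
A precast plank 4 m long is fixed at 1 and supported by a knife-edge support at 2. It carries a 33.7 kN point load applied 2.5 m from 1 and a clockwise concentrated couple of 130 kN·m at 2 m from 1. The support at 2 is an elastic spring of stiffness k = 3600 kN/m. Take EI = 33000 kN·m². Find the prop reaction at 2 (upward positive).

Take the reaction at 2 as the redundant and release it; the primary structure is a cantilever fixed at 1.
Deflection at 2 on the released cantilever, summing each load's contribution:
  point load 33.7 at a = 2.5: Pa²(3L − a)/(6EI) = 333.5/EI
  clockwise couple 130 at a = 2: M₀a(2L − a)/(2EI) = 780/EI
  δ_0 = 1113/EI
Tip deflection under a unit load at 2: L³/(3EI) = 21.33/EI.
With EI = 33000 kN·m²: δ_0 = 0.033742 m and δ_{22} = 0.000646 m/kN.
Compatibility — the spring shortens by R_2/k under the reaction it provides: δ_0 − R_2·δ_{22} = R_2/k. With 1/k = 0.000278 m/kN, R_2 = δ_0 / (δ_{22} + 1/k) = 0.033742 / (0.000646 + 0.000278) = 36.51 kN.

R_2 = 36.51 kN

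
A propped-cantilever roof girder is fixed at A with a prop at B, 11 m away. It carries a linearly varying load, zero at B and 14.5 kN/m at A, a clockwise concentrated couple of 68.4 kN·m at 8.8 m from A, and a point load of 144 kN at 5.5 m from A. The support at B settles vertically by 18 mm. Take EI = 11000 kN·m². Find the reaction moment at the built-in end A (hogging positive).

M_A = 388.8 kN·m

Choose R_B as the redundant. The primary structure is the cantilever fixed at A.
Free-end deflection of the primary structure under the applied loading (downward +):
  triangular load, peak 14.5 at the fixed end: w₀L⁴/(30EI) = 7076/EI
  clockwise couple 68.4 at a = 8.8: M₀a(2L − a)/(2EI) = 3973/EI
  point load 144 at a = 5.5: Pa²(3L − a)/(6EI) = 19965/EI
  δ_0 = 31014/EI
Flexibility coefficient — unit upward force at B: δ_{BB} = L³/(3EI) = 443.7/EI.
With EI = 11000 kN·m²: δ_0 = 2.8195 m and δ_{BB} = 0.040333 m/kN.
Compatibility — the beam at B must follow the support down by 0.018 m: δ_0 − R_B·δ_{BB} = 0.018, so R_B = (2.8195 − 0.018)/0.040333 = 69.46 kN.
Moment equilibrium about A: M_A = Σ(load moments about A) − R_B·L = 1153 − 69.46×11 = 388.8 kN·m.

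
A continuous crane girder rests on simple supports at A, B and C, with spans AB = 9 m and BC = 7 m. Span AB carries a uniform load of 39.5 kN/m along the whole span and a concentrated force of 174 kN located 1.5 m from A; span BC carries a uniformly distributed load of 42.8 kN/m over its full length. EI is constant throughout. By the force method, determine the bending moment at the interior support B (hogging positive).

M_B = 411 kN·m

Take M_B as the redundant. Released structure: two simple spans AB and BC with a hinge at B.
Rotations at B on the released spans (each span's end-slope, ×1/EI):
  span AB: UDL 39.5: wL³/(24EI) = 1200/EI
  span AB: point load 174 at a = 1.5: Pab(L + a)/(6LEI) = 380.6/EI
  span BC: UDL 42.8: wL³/(24EI) = 611.7/EI
  relative rotation θ_0 = (1580 + 611.7)/EI = 2192/EI
A unit hogging moment at B produces rotation L₁/(3EI) + L₂/(3EI) = 5.333/EI.
Compatibility: M_B·(L₁+L₂)/(3EI) = θ_0, giving M_B = 411 kN·m (hogging).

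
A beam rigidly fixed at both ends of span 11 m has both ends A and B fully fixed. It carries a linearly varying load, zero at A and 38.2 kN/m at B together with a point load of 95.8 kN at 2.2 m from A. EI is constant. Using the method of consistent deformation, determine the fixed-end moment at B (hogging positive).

Release both end moments; the primary structure is a simply-supported span AB with redundants M_A and M_B.
On the primary (simply-supported) span, the end slopes from the loading are:
  at A: triangular load, peak 38.2: 7w₀L³/(360EI) = 988.6/EI
  at B: triangular load, peak 38.2: w₀L³/(45EI) = 1130/EI
  at A: point load 95.8 at a = 2.2: Pab(L + b)/(6LEI) = 556.4/EI
  at B: point load 95.8 at a = 2.2: Pab(L + a)/(6LEI) = 370.9/EI
  θ_A0 = 1545/EI,  θ_B0 = 1501/EI
Flexibility coefficients: a unit moment at one end gives L/(3EI) there and L/(6EI) at the far end, so f₁₁ = f₂₂ = 3.667/EI and f₁₂ = f₂₁ = 1.833/EI.
Compatibility — zero rotation at each built-in end:
  3.667 M_A + 1.833 M_B = 1545
  1.833 M_A + 3.667 M_B = 1501
Solving the pair gives M_A = 289 kN·m and M_B = 264.8 kN·m (hogging).

M_B = 264.8 kN·m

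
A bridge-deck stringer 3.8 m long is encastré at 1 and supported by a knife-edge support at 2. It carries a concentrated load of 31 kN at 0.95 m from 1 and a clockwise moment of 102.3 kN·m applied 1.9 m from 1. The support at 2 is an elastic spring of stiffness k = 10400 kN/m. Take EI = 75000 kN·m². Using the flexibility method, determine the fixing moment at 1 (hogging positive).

Remove the prop at 2; the released (primary) structure is a cantilever built in at 1.
Deflection at 2 on the released cantilever, summing each load's contribution:
  point load 31 at a = 0.95: Pa²(3L − a)/(6EI) = 48.73/EI
  clockwise couple 102.3 at a = 1.9: M₀a(2L − a)/(2EI) = 554/EI
  δ_0 = 602.7/EI
Tip deflection under a unit load at 2: L³/(3EI) = 18.29/EI.
With EI = 75000 kN·m²: δ_0 = 0.008036 m and δ_{22} = 0.000244 m/kN.
Compatibility — the spring shortens by R_2/k under the reaction it provides: δ_0 − R_2·δ_{22} = R_2/k. With 1/k = 0.000096 m/kN, R_2 = δ_0 / (δ_{22} + 1/k) = 0.008036 / (0.000244 + 0.000096) = 23.63 kN.
Moment equilibrium about 1: M_1 = Σ(load moments about 1) − R_2·L = 131.8 − 23.63×3.8 = 41.95 kN·m.

M_1 = 41.95 kN·m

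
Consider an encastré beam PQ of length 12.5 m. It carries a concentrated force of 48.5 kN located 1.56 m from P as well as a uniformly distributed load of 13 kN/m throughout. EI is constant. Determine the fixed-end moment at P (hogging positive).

Take the two fixed-end moments M_P, M_Q as redundants; the released structure is the simple span PQ.
End rotations of the released simple span under the applied load (×1/EI):
  at P: point load 48.5 at a = 1.56: Pab(L + b)/(6LEI) = 258.7/EI
  at Q: point load 48.5 at a = 1.56: Pab(L + a)/(6LEI) = 155.2/EI
  at P: UDL 13: wL³/(24EI) = 1058/EI
  at Q: UDL 13: wL³/(24EI) = 1058/EI
  θ_P0 = 1317/EI,  θ_Q0 = 1213/EI
Flexibility coefficients: a unit moment at one end gives L/(3EI) there and L/(6EI) at the far end, so f₁₁ = f₂₂ = 4.167/EI and f₁₂ = f₂₁ = 2.083/EI.
Compatibility — zero rotation at each built-in end:
  4.167 M_P + 2.083 M_Q = 1317
  2.083 M_P + 4.167 M_Q = 1213
Solving the pair gives M_P = 227.2 kN·m and M_Q = 177.5 kN·m (hogging).

M_P = 227.2 kN·m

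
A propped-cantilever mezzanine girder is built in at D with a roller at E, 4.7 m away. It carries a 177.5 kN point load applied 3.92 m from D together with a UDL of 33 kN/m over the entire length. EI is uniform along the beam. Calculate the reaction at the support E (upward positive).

Take the reaction at E as the redundant and release it; the primary structure is a cantilever fixed at D.
Free-end deflection of the primary structure under the applied loading (downward +):
  point load 177.5 at a = 3.92: Pa²(3L − a)/(6EI) = 4628/EI
  UDL 33: wL⁴/(8EI) = 2013/EI
  δ_0 = 6641/EI
Flexibility coefficient — unit upward force at E: δ_{EE} = L³/(3EI) = 34.61/EI.
The prop prevents deflection at E: R_E = δ_0/δ_{EE} = 6641/34.61 = 191.9 kN.

R_E = 191.9 kN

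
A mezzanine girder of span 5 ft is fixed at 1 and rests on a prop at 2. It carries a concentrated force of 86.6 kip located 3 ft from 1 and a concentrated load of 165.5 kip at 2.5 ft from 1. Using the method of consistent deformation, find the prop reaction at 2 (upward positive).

Remove the prop at 2; the released (primary) structure is a cantilever built in at 1.
Downward deflection at the released point 2 due to the loads:
  point load 86.6 at a = 3: Pa²(3L − a)/(6EI) = 1559/EI
  point load 165.5 at a = 2.5: Pa²(3L − a)/(6EI) = 2155/EI
  δ_0 = 3714/EI
Tip deflection under a unit load at 2: L³/(3EI) = 41.67/EI.
The prop prevents deflection at 2: R_2 = δ_0/δ_{22} = 3714/41.67 = 89.13 kip.

R_2 = 89.13 kip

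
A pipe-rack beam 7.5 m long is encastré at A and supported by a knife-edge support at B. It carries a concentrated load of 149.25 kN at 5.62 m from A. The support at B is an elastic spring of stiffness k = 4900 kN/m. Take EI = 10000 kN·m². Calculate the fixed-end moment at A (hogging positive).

M_A = 141.6 kN·m

Release the roller at B. Primary structure: cantilever fixed at A.
Primary-structure tip deflection at B by superposition:
  point load 149.25 at a = 5.62: Pa²(3L − a)/(6EI) = 13262/EI
Tip deflection under a unit load at B: L³/(3EI) = 140.6/EI.
With EI = 10000 kN·m²: δ_0 = 1.3262 m and δ_{BB} = 0.014063 m/kN.
Compatibility — the spring shortens by R_B/k under the reaction it provides: δ_0 − R_B·δ_{BB} = R_B/k. With 1/k = 0.000204 m/kN, R_B = δ_0 / (δ_{BB} + 1/k) = 1.3262 / (0.014063 + 0.000204) = 92.96 kN.
Moment equilibrium about A: M_A = Σ(load moments about A) − R_B·L = 838.8 − 92.96×7.5 = 141.6 kN·m.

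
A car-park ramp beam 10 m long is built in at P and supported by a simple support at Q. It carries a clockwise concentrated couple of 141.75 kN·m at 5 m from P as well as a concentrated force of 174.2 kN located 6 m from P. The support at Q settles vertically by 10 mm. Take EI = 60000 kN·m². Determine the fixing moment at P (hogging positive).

Release the roller at Q. Primary structure: cantilever fixed at P.
Deflection at Q on the released cantilever, summing each load's contribution:
  clockwise couple 141.75 at a = 5: M₀a(2L − a)/(2EI) = 5316/EI
  point load 174.2 at a = 6: Pa²(3L − a)/(6EI) = 25085/EI
  δ_0 = 30400/EI
Tip deflection under a unit load at Q: L³/(3EI) = 333.3/EI.
With EI = 60000 kN·m²: δ_0 = 0.50667 m and δ_{QQ} = 0.005556 m/kN.
Compatibility — the beam at Q must follow the support down by 0.01 m: δ_0 − R_Q·δ_{QQ} = 0.01, so R_Q = (0.50667 − 0.01)/0.005556 = 89.4 kN.
Moment equilibrium about P: M_P = Σ(load moments about P) − R_Q·L = 1187 − 89.4×10 = 292.9 kN·m.

M_P = 292.9 kN·m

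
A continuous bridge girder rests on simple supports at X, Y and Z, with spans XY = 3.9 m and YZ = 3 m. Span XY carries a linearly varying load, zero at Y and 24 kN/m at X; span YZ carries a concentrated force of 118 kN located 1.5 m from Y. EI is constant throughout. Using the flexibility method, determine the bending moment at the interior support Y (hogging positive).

M_Y = 40.89 kN·m

Release continuity at Y by inserting a hinge; the redundant is the internal moment M_Y. The primary structure is two simply-supported spans XY and YZ.
Rotations at Y on the released spans (each span's end-slope, ×1/EI):
  span XY: triangular load, peak 24: 7w₀L³/(360EI) = 27.68/EI
  span YZ: point load 118 at a = 1.5: Pab(L + b)/(6LEI) = 66.38/EI
  relative rotation θ_0 = (27.68 + 66.38)/EI = 94.06/EI
A unit hogging moment at Y produces rotation L₁/(3EI) + L₂/(3EI) = 2.3/EI.
Compatibility: M_Y·(L₁+L₂)/(3EI) = θ_0, giving M_Y = 40.89 kN·m (hogging).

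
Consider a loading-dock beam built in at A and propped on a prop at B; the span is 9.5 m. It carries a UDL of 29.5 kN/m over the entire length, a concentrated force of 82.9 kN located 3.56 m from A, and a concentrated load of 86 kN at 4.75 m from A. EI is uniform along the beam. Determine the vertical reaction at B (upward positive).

R_B = 147.2 kN

Choose R_B as the redundant. The primary structure is the cantilever fixed at A.
Primary-structure tip deflection at B by superposition:
  UDL 29.5: wL⁴/(8EI) = 30035/EI
  point load 82.9 at a = 3.56: Pa²(3L − a)/(6EI) = 4367/EI
  point load 86 at a = 4.75: Pa²(3L − a)/(6EI) = 7681/EI
  δ_0 = 42083/EI
Flexibility coefficient — unit upward force at B: δ_{BB} = L³/(3EI) = 285.8/EI.
Compatibility at B: δ_0 − R_B·δ_{BB} = 0, so R_B = 42083/285.8 = 147.2 kN.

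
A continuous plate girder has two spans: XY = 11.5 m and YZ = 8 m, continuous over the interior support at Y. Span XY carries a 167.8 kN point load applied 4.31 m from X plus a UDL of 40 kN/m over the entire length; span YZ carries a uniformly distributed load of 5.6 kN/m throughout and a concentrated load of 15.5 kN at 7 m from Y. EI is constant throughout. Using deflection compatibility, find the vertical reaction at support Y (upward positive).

Take M_Y as the redundant. Released structure: two simple spans XY and YZ with a hinge at Y.
Discontinuity in slope at Y on the released structure — sum the simple-span end rotations:
  span XY: point load 167.8 at a = 4.31: Pab(L + a)/(6LEI) = 1191/EI
  span XY: UDL 40: wL³/(24EI) = 2535/EI
  span YZ: UDL 5.6: wL³/(24EI) = 119.5/EI
  span YZ: point load 15.5 at a = 7: Pab(L + b)/(6LEI) = 20.34/EI
  relative rotation θ_0 = (3726 + 139.8)/EI = 3866/EI
A unit hogging moment at Y produces rotation L₁/(3EI) + L₂/(3EI) = 6.5/EI.
Slope continuity at Y: θ_0 = M_Y·6.5/EI, so M_Y = 3866/6.5 = 594.8 kN·m (hogging).
Span XY, ΣM about X with M_Y applied at Y: R_Y^{XY}·11.5 = 3368 + 594.8, so R_Y^{XY} = 344.6 kN and R_X = 627.8 − 344.6 = 283.2 kN.
Span YZ, ΣM about Z: R_Y^{YZ}·8 = 194.7 + 594.8, so R_Y^{YZ} = 98.68 kN and R_Z = 60.3 − 98.68 = -38.38 kN.
R_Y = 344.6 + 98.68 = 443.3 kN.

R_Y = 443.3 kN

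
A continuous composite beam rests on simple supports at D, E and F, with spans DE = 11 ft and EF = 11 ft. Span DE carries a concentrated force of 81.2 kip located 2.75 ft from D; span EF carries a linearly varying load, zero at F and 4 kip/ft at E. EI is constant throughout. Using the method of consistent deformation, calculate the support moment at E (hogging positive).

M_E = 68.47 kip·ft

Release continuity at E by inserting a hinge; the redundant is the internal moment M_E. The primary structure is two simply-supported spans DE and EF.
Rotations at E on the released spans (each span's end-slope, ×1/EI):
  span DE: point load 81.2 at a = 2.75: Pab(L + a)/(6LEI) = 383.8/EI
  span EF: triangular load, peak 4: w₀L³/(45EI) = 118.3/EI
  relative rotation θ_0 = (383.8 + 118.3)/EI = 502.1/EI
A unit hogging moment at E produces rotation L₁/(3EI) + L₂/(3EI) = 7.333/EI.
Slope continuity at E: θ_0 = M_E·7.333/EI, so M_E = 502.1/7.333 = 68.47 kip·ft (hogging).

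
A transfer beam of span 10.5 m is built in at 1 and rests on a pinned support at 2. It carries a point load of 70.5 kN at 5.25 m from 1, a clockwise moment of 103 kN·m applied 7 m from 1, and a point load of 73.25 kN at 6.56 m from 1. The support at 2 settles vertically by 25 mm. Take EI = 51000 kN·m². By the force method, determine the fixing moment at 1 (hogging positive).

Remove the prop at 2; the released (primary) structure is a cantilever built in at 1.
Primary-structure tip deflection at 2 by superposition:
  point load 70.5 at a = 5.25: Pa²(3L − a)/(6EI) = 8501/EI
  clockwise couple 103 at a = 7: M₀a(2L − a)/(2EI) = 5047/EI
  point load 73.25 at a = 6.56: Pa²(3L − a)/(6EI) = 13103/EI
  δ_0 = 26651/EI
Tip deflection under a unit load at 2: L³/(3EI) = 385.9/EI.
With EI = 51000 kN·m²: δ_0 = 0.52257 m and δ_{22} = 0.007566 m/kN.
Compatibility — the beam at 2 must follow the support down by 0.025 m: δ_0 − R_2·δ_{22} = 0.025, so R_2 = (0.52257 − 0.025)/0.007566 = 65.76 kN.
Moment equilibrium about 1: M_1 = Σ(load moments about 1) − R_2·L = 953.6 − 65.76×10.5 = 263.1 kN·m.

M_1 = 263.1 kN·m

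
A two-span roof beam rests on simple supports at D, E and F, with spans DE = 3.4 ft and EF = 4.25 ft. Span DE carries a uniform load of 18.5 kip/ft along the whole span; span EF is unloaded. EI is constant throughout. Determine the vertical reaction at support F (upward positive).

Release continuity at E by inserting a hinge; the redundant is the internal moment M_E. The primary structure is two simply-supported spans DE and EF.
Discontinuity in slope at E on the released structure — sum the simple-span end rotations:
  span DE: UDL 18.5: wL³/(24EI) = 30.3/EI
  relative rotation θ_0 = (30.3 + 0)/EI = 30.3/EI
A unit hogging moment at E produces rotation L₁/(3EI) + L₂/(3EI) = 2.55/EI.
Compatibility: M_E·(L₁+L₂)/(3EI) = θ_0, giving M_E = 11.88 kip·ft (hogging).
Span EF, ΣM about F: R_E^{EF}·4.25 = 0 + 11.88, so R_E^{EF} = 2.796 kip and R_F = 0 − 2.796 = -2.796 kip.

R_F = -2.796 kip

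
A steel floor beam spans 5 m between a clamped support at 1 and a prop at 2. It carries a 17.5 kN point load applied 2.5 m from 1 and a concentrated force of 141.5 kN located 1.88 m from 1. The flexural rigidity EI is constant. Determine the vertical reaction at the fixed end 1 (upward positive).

R_1 = 127.3 kN

Release the roller at 2. Primary structure: cantilever fixed at 1.
Deflection at 2 on the released cantilever, summing each load's contribution:
  point load 17.5 at a = 2.5: Pa²(3L − a)/(6EI) = 227.9/EI
  point load 141.5 at a = 1.88: Pa²(3L − a)/(6EI) = 1094/EI
  δ_0 = 1321/EI
Flexibility coefficient — unit upward force at 2: δ_{22} = L³/(3EI) = 41.67/EI.
Compatibility at 2: δ_0 − R_2·δ_{22} = 0, so R_2 = 1321/41.67 = 31.71 kN.
Vertical equilibrium: R_1 = ΣP − R_2 = 159 − 31.71 = 127.3 kN.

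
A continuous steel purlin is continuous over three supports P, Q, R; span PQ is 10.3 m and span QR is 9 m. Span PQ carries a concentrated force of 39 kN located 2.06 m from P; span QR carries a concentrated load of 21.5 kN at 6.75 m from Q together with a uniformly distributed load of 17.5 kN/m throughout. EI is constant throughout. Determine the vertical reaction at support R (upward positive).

Release continuity at Q by inserting a hinge; the redundant is the internal moment M_Q. The primary structure is two simply-supported spans PQ and QR.
End slopes at the hinge Q, treating each span as simply supported:
  span PQ: point load 39 at a = 2.06: Pab(L + a)/(6LEI) = 132.4/EI
  span QR: point load 21.5 at a = 6.75: Pab(L + b)/(6LEI) = 68.03/EI
  span QR: UDL 17.5: wL³/(24EI) = 531.6/EI
  relative rotation θ_0 = (132.4 + 599.6)/EI = 732/EI
A unit hogging moment at Q produces rotation L₁/(3EI) + L₂/(3EI) = 6.433/EI.
Slope continuity at Q: θ_0 = M_Q·6.433/EI, so M_Q = 732/6.433 = 113.8 kN·m (hogging).
Span QR, ΣM about R: R_Q^{QR}·9 = 757.1 + 113.8, so R_Q^{QR} = 96.77 kN and R_R = 179 − 96.77 = 82.23 kN.

R_R = 82.23 kN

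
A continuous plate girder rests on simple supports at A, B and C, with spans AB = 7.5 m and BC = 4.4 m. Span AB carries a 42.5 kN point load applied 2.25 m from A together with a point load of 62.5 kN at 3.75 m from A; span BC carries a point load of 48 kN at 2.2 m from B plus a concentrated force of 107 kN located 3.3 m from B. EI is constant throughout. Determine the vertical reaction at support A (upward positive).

Release continuity at B by inserting a hinge; the redundant is the internal moment M_B. The primary structure is two simply-supported spans AB and BC.
End slopes at the hinge B, treating each span as simply supported:
  span AB: point load 42.5 at a = 2.25: Pab(L + a)/(6LEI) = 108.8/EI
  span AB: point load 62.5 at a = 3.75: Pab(L + a)/(6LEI) = 219.7/EI
  span BC: point load 48 at a = 2.2: Pab(L + b)/(6LEI) = 58.08/EI
  span BC: point load 107 at a = 3.3: Pab(L + b)/(6LEI) = 80.92/EI
  relative rotation θ_0 = (328.5 + 139)/EI = 467.5/EI
A unit hogging moment at B produces rotation L₁/(3EI) + L₂/(3EI) = 3.967/EI.
Slope continuity at B: θ_0 = M_B·3.967/EI, so M_B = 467.5/3.967 = 117.9 kN·m (hogging).
Span AB, ΣM about A with M_B applied at B: R_B^{AB}·7.5 = 330 + 117.9, so R_B^{AB} = 59.71 kN and R_A = 105 − 59.71 = 45.29 kN.

R_A = 45.29 kN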